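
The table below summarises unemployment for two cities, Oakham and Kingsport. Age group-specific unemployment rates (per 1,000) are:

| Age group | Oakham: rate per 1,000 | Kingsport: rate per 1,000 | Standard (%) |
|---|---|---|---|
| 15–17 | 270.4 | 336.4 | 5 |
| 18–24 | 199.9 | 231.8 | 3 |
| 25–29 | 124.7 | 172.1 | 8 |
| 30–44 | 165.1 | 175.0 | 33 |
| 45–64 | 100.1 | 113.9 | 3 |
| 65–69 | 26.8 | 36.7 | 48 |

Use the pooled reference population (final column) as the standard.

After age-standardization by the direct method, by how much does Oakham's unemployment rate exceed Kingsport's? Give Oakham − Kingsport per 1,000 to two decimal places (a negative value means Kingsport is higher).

Standard weights: 0.05, 0.03, 0.08, 0.33, 0.03, 0.48.
Oakham: 0.0500×270.4 + 0.0300×199.9 + 0.0800×124.7 + 0.3300×165.1 + 0.0300×100.1 + 0.4800×26.8 = 99.8430 per 1,000.
Kingsport: 0.0500×336.4 + 0.0300×231.8 + 0.0800×172.1 + 0.3300×175.0 + 0.0300×113.9 + 0.4800×36.7 = 116.3250 per 1,000.
Difference = 99.8430 − 116.3250 = -16.4820.

-16.48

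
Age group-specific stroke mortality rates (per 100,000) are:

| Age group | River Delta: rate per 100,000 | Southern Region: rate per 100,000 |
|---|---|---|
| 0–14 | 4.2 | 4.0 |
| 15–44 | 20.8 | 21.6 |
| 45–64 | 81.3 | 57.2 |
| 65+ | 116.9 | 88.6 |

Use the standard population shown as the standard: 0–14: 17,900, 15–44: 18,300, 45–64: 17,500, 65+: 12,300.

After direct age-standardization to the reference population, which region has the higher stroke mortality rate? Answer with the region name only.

Standard total = 66,000; weights = 0.2712, 0.2773, 0.2652, 0.1864.
The River Delta: 0.2712×4.2 + 0.2773×20.8 + 0.2652×81.3 + 0.1864×116.9 = 50.2491 per 100,000.
The Southern Region: 0.2712×4.0 + 0.2773×21.6 + 0.2652×57.2 + 0.1864×88.6 = 38.7524 per 100,000.

River Delta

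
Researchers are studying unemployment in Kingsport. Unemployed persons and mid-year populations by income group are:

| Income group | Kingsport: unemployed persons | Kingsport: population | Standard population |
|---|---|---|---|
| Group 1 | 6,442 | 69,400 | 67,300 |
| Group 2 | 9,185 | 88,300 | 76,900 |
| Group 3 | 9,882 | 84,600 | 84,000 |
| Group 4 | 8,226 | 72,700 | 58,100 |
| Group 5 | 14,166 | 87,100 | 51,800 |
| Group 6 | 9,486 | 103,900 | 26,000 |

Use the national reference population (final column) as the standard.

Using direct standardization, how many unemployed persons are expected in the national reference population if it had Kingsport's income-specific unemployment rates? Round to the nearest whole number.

41431

Income-specific rates per 1,000 for Kingsport: 92.824, 104.020, 116.809, 113.150, 162.641, 91.299.
Expected unemployed persons = Σ (standard pop × income-specific rate ÷ 1,000)
= 67,300×92.824/1,000 + 76,900×104.020/1,000 + 84,000×116.809/1,000 + 58,100×113.150/1,000 + 51,800×162.641/1,000 + 26,000×91.299/1,000
= 6247.07 + 7999.17 + 9811.91 + 6574.01 + 8424.79 + 2373.78 = 41430.73.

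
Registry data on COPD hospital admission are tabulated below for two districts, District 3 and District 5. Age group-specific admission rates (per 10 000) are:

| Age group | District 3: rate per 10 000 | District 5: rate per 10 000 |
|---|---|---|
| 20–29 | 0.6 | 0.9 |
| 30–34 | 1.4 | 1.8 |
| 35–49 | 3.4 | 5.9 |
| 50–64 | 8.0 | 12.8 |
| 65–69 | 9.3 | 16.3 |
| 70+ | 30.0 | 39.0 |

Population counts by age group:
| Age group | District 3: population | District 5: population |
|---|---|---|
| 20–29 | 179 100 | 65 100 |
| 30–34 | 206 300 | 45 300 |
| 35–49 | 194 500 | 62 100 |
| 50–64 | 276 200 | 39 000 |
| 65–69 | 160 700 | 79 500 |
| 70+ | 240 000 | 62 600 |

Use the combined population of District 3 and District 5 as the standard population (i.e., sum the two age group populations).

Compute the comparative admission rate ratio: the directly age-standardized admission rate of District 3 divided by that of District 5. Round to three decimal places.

0.693

Combined standard total = 1 610 400; weights = 0.1516, 0.1562, 0.1593, 0.1957, 0.1492, 0.1879.
District 3: 0.1516×0.6 + 0.1562×1.4 + 0.1593×3.4 + 0.1957×8.0 + 0.1492×9.3 + 0.1879×30.0 = 9.4415 per 10 000.
District 5: 0.1516×0.9 + 0.1562×1.8 + 0.1593×5.9 + 0.1957×12.8 + 0.1492×16.3 + 0.1879×39.0 = 13.6226 per 10 000.
Ratio = 9.4415 ÷ 13.6226 = 0.69308.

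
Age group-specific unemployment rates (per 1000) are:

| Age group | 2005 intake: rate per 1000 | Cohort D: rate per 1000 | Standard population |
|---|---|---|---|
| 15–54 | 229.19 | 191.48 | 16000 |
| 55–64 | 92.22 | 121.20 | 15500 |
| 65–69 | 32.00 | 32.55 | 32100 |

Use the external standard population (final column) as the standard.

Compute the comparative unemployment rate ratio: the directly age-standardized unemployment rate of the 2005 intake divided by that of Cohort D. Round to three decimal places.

1.023

Standard total = 63600; weights = 0.2516, 0.2437, 0.5047.
The 2005 intake: 0.2516×229.19 + 0.2437×92.22 + 0.5047×32.00 = 96.2838 per 1000.
Cohort D: 0.2516×191.48 + 0.2437×121.20 + 0.5047×32.55 = 94.1373 per 1000.
Ratio = 96.2838 ÷ 94.1373 = 1.02280.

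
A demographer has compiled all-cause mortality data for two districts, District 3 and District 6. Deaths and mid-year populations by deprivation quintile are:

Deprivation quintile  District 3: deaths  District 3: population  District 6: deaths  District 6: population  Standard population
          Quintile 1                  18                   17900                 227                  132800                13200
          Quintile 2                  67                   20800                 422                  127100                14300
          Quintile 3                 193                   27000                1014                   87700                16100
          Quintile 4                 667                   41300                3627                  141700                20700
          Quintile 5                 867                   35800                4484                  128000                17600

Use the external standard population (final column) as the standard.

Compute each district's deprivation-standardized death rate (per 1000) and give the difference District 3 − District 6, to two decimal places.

-5.71

Deprivation-specific rates per 1000 for District 3: 1.006, 3.221, 7.148, 16.150, 24.218.
For District 6: 1.709, 3.320, 11.562, 25.596, 35.031.
Standard total = 81900; weights = 0.1612, 0.1746, 0.1966, 0.2527, 0.2149.
District 3: 0.1612×1.006 + 0.1746×3.221 + 0.1966×7.148 + 0.2527×16.150 + 0.2149×24.218 = 11.4159 per 1000.
District 6: 0.1612×1.709 + 0.1746×3.320 + 0.1966×11.562 + 0.2527×25.596 + 0.2149×35.031 = 17.1256 per 1000.
Difference = 11.4159 − 17.1256 = -5.7097.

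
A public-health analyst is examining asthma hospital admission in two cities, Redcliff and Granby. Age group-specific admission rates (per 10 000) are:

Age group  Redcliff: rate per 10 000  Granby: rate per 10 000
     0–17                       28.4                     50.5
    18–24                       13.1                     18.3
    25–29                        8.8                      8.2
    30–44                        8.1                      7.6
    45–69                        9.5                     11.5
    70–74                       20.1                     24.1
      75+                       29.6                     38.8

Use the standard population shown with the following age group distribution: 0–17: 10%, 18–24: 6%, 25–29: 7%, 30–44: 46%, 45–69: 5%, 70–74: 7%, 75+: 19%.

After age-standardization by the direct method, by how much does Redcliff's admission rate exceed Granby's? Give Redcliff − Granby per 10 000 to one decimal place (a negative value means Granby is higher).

Standard weights: 0.10, 0.06, 0.07, 0.46, 0.05, 0.07, 0.19.
Redcliff: 0.1000×28.4 + 0.0600×13.1 + 0.0700×8.8 + 0.4600×8.1 + 0.0500×9.5 + 0.0700×20.1 + 0.1900×29.6 = 15.4740 per 10 000.
Granby: 0.1000×50.5 + 0.0600×18.3 + 0.0700×8.2 + 0.4600×7.6 + 0.0500×11.5 + 0.0700×24.1 + 0.1900×38.8 = 19.8520 per 10 000.
Difference = 15.4740 − 19.8520 = -4.3780.

-4.4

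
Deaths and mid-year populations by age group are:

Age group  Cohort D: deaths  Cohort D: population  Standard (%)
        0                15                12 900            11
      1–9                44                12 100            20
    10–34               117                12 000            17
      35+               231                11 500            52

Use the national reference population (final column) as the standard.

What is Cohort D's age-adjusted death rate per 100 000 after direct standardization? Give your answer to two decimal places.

1295.79

Age-specific rates per 100 000 for Cohort D: 116.28, 363.64, 975.00, 2008.70.
Standard weights: 0.11, 0.20, 0.17, 0.52.
Standardized rate: 0.1100×116.28 + 0.2000×363.64 + 0.1700×975.00 + 0.5200×2008.70 = 1295.7897 per 100 000.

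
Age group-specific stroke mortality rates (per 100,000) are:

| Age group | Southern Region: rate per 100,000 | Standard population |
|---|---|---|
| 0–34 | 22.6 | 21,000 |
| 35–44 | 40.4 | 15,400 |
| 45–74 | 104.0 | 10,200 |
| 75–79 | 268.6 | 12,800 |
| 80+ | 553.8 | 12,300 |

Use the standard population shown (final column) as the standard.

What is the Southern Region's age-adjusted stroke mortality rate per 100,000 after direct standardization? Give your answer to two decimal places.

Standard total = 71,700; weights = 0.2929, 0.2148, 0.1423, 0.1785, 0.1715.
Standardized rate: 0.2929×22.6 + 0.2148×40.4 + 0.1423×104.0 + 0.1785×268.6 + 0.1715×553.8 = 173.0457 per 100,000.

173.05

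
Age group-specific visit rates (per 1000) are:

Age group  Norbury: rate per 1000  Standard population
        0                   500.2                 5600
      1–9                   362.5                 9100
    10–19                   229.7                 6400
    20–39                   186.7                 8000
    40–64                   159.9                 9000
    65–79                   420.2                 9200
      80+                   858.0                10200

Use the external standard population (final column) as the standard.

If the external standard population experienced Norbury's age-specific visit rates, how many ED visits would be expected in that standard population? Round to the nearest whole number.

23120

Expected ED visits = Σ (standard pop × age-specific rate ÷ 1000)
= 5600×500.2/1000 + 9100×362.5/1000 + 6400×229.7/1000 + 8000×186.7/1000 + 9000×159.9/1000 + 9200×420.2/1000 + 10200×858.0/1000
= 2801.12 + 3298.75 + 1470.08 + 1493.60 + 1439.10 + 3865.84 + 8751.60 = 23120.09.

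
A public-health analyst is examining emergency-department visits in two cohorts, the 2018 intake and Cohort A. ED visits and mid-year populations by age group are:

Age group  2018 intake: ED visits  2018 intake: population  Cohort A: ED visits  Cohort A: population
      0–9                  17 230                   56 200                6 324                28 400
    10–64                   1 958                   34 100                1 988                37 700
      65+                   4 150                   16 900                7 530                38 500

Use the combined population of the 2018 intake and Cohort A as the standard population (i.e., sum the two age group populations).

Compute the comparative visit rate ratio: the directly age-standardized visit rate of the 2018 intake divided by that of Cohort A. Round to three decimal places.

1.305

Age-specific rates per 1 000 for the 2018 intake: 306.584, 57.419, 245.562.
For Cohort A: 222.676, 52.732, 195.584.
Combined standard total = 211 800; weights = 0.3994, 0.3390, 0.2616.
The 2018 intake: 0.3994×306.584 + 0.3390×57.419 + 0.2616×245.562 = 206.1559 per 1 000.
Cohort A: 0.3994×222.676 + 0.3390×52.732 + 0.2616×195.584 = 157.9789 per 1 000.
Ratio = 206.1559 ÷ 157.9789 = 1.30496.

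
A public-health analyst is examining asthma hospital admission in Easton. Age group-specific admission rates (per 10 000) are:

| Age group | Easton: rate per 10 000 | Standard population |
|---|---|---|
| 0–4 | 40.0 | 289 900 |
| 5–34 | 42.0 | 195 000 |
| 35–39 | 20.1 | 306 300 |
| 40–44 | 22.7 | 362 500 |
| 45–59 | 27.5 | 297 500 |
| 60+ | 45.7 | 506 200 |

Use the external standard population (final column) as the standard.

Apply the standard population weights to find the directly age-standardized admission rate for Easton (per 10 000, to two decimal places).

33.46

Standard total = 1 957 400; weights = 0.1481, 0.0996, 0.1565, 0.1852, 0.1520, 0.2586.
Standardized rate: 0.1481×40.0 + 0.0996×42.0 + 0.1565×20.1 + 0.1852×22.7 + 0.1520×27.5 + 0.2586×45.7 = 33.4556 per 10 000.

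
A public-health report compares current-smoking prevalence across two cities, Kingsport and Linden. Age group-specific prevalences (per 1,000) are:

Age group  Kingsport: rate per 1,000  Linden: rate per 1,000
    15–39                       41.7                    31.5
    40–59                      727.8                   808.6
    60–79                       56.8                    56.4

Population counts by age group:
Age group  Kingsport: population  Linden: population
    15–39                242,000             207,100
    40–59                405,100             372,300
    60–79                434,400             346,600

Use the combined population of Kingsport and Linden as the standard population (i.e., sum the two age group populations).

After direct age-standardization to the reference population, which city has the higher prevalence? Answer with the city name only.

Linden

Combined standard total = 2,007,500; weights = 0.2237, 0.3872, 0.3890.
Kingsport: 0.2237×41.7 + 0.3872×727.8 + 0.3890×56.8 = 313.2653 per 1,000.
Linden: 0.2237×31.5 + 0.3872×808.6 + 0.3890×56.4 = 342.1174 per 1,000.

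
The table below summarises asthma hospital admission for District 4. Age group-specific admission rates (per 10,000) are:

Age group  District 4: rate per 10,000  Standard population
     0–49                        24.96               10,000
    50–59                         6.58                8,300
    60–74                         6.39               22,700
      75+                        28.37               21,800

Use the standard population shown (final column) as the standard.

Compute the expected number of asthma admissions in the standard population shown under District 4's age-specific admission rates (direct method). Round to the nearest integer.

Expected asthma admissions = Σ (standard pop × age-specific rate ÷ 10,000)
= 10,000×24.96/10,000 + 8,300×6.58/10,000 + 22,700×6.39/10,000 + 21,800×28.37/10,000
= 24.96 + 5.46 + 14.51 + 61.85 = 106.77.

107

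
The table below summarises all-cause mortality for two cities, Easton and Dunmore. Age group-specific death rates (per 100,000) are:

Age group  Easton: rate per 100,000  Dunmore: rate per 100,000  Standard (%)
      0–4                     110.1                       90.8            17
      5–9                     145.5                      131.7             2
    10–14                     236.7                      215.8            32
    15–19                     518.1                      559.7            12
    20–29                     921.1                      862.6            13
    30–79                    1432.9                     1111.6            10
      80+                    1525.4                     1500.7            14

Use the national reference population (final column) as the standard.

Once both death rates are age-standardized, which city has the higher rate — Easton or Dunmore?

Easton

Standard weights: 0.17, 0.02, 0.32, 0.12, 0.13, 0.10, 0.14.
Easton: 0.1700×110.1 + 0.0200×145.5 + 0.3200×236.7 + 0.1200×518.1 + 0.1300×921.1 + 0.1000×1432.9 + 0.1400×1525.4 = 636.1320 per 100,000.
Dunmore: 0.1700×90.8 + 0.0200×131.7 + 0.3200×215.8 + 0.1200×559.7 + 0.1300×862.6 + 0.1000×1111.6 + 0.1400×1500.7 = 587.6860 per 100,000.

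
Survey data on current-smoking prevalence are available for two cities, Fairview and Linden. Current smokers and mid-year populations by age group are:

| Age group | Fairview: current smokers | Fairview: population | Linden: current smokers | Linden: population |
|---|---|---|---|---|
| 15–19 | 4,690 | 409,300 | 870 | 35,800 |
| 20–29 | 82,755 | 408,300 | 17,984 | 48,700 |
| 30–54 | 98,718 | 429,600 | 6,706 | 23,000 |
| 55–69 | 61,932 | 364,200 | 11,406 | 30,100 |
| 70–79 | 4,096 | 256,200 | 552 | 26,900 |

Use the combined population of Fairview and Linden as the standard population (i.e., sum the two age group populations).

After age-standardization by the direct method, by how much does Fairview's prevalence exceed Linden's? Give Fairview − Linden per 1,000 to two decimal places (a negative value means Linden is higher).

-95.20

Age-specific rates per 1,000 for Fairview: 11.459, 202.682, 229.791, 170.049, 15.988.
For Linden: 24.302, 369.281, 291.565, 378.937, 20.520.
Combined standard total = 2,032,100; weights = 0.2190, 0.2249, 0.2227, 0.1940, 0.1393.
Fairview: 0.2190×11.459 + 0.2249×202.682 + 0.2227×229.791 + 0.1940×170.049 + 0.1393×15.988 = 134.4941 per 1,000.
Linden: 0.2190×24.302 + 0.2249×369.281 + 0.2227×291.565 + 0.1940×378.937 + 0.1393×20.520 = 229.6958 per 1,000.
Difference = 134.4941 − 229.6958 = -95.2016.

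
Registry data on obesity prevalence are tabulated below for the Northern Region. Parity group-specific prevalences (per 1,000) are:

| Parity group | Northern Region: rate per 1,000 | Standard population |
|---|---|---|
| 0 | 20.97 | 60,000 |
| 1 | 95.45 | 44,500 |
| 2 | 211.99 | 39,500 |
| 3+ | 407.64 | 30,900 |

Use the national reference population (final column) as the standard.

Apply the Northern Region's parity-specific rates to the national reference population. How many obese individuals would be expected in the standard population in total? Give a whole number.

26475

Expected obese individuals = Σ (standard pop × parity-specific rate ÷ 1,000)
= 60,000×20.97/1,000 + 44,500×95.45/1,000 + 39,500×211.99/1,000 + 30,900×407.64/1,000
= 1258.20 + 4247.52 + 8373.60 + 12596.08 = 26475.41.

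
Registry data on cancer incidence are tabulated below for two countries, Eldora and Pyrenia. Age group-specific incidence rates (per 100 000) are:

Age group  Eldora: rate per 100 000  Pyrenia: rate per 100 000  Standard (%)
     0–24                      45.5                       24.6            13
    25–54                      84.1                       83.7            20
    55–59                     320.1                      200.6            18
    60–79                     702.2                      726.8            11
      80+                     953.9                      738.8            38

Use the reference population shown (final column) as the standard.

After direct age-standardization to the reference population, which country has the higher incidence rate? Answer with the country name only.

Eldora

Standard weights: 0.13, 0.20, 0.18, 0.11, 0.38.
Eldora: 0.1300×45.5 + 0.2000×84.1 + 0.1800×320.1 + 0.1100×702.2 + 0.3800×953.9 = 520.0770 per 100 000.
Pyrenia: 0.1300×24.6 + 0.2000×83.7 + 0.1800×200.6 + 0.1100×726.8 + 0.3800×738.8 = 416.7380 per 100 000.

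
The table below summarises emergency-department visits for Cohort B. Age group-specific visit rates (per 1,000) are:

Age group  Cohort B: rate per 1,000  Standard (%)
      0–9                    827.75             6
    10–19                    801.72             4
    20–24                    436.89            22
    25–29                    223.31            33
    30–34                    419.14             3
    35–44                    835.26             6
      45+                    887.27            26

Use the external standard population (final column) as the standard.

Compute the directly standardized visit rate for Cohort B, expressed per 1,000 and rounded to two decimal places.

544.92

Standard weights: 0.06, 0.04, 0.22, 0.33, 0.03, 0.06, 0.26.
Standardized rate: 0.0600×827.75 + 0.0400×801.72 + 0.2200×436.89 + 0.3300×223.31 + 0.0300×419.14 + 0.0600×835.26 + 0.2600×887.27 = 544.9219 per 1,000.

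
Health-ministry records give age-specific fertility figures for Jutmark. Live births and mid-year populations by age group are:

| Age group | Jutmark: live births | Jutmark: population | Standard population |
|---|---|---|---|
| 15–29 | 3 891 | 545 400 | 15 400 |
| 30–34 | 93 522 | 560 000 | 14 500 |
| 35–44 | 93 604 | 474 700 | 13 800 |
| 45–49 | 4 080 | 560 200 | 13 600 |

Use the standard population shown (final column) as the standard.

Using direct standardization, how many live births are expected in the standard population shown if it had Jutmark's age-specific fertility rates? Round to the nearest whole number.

5352

Age-specific rates per 1 000 for Jutmark: 7.134, 167.004, 197.186, 7.283.
Expected live births = Σ (standard pop × age-specific rate ÷ 1 000)
= 15 400×7.134/1 000 + 14 500×167.004/1 000 + 13 800×197.186/1 000 + 13 600×7.283/1 000
= 109.87 + 2421.55 + 2721.16 + 99.05 = 5351.63.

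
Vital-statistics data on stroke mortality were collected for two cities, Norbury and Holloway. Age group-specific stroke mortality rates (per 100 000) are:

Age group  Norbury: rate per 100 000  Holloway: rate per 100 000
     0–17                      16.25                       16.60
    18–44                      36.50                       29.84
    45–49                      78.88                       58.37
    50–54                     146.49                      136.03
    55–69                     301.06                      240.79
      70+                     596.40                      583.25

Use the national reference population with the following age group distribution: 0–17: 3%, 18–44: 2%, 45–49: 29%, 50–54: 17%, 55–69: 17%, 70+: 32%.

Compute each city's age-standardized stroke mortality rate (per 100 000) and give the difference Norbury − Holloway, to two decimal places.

22.30

Standard weights: 0.03, 0.02, 0.29, 0.17, 0.17, 0.32.
Norbury: 0.0300×16.25 + 0.0200×36.50 + 0.2900×78.88 + 0.1700×146.49 + 0.1700×301.06 + 0.3200×596.40 = 291.0242 per 100 000.
Holloway: 0.0300×16.60 + 0.0200×29.84 + 0.2900×58.37 + 0.1700×136.03 + 0.1700×240.79 + 0.3200×583.25 = 268.7215 per 100 000.
Difference = 291.0242 − 268.7215 = 22.3027.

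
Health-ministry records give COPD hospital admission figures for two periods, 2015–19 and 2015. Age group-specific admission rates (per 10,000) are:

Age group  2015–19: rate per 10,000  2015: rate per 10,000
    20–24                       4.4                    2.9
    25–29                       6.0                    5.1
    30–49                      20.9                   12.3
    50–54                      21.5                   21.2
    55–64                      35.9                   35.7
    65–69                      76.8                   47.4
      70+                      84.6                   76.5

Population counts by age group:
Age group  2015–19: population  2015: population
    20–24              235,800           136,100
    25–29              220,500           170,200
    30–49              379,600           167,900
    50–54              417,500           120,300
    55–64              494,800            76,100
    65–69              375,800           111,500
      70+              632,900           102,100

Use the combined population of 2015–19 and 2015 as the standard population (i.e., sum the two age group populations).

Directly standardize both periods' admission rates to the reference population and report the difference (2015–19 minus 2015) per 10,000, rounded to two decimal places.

7.19

Combined standard total = 3,641,100; weights = 0.1021, 0.1073, 0.1504, 0.1477, 0.1568, 0.1338, 0.2019.
2015–19: 0.1021×4.4 + 0.1073×6.0 + 0.1504×20.9 + 0.1477×21.5 + 0.1568×35.9 + 0.1338×76.8 + 0.2019×84.6 = 40.3963 per 10,000.
2015: 0.1021×2.9 + 0.1073×5.1 + 0.1504×12.3 + 0.1477×21.2 + 0.1568×35.7 + 0.1338×47.4 + 0.2019×76.5 = 33.2079 per 10,000.
Difference = 40.3963 − 33.2079 = 7.1884.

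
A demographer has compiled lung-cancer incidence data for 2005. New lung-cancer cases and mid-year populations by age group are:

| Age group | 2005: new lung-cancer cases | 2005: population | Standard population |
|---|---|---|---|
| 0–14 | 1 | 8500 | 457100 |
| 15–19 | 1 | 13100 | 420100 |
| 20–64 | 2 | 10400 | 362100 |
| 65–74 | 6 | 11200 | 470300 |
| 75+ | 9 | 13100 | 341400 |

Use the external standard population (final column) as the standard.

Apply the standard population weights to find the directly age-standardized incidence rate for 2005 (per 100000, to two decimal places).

Age-specific rates per 100000 for 2005: 11.76, 7.63, 19.23, 53.57, 68.70.
Standard total = 2051000; weights = 0.2229, 0.2048, 0.1765, 0.2293, 0.1665.
Standardized rate: 0.2229×11.76 + 0.2048×7.63 + 0.1765×19.23 + 0.2293×53.57 + 0.1665×68.70 = 31.3006 per 100000.

31.30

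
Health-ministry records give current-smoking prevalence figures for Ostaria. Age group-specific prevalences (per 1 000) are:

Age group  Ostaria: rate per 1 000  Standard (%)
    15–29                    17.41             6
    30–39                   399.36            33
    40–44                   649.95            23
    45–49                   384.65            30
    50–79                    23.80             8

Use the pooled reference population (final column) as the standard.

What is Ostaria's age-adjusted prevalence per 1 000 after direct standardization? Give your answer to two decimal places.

Standard weights: 0.06, 0.33, 0.23, 0.30, 0.08.
Standardized rate: 0.0600×17.41 + 0.3300×399.36 + 0.2300×649.95 + 0.3000×384.65 + 0.0800×23.80 = 399.6209 per 1 000.

399.62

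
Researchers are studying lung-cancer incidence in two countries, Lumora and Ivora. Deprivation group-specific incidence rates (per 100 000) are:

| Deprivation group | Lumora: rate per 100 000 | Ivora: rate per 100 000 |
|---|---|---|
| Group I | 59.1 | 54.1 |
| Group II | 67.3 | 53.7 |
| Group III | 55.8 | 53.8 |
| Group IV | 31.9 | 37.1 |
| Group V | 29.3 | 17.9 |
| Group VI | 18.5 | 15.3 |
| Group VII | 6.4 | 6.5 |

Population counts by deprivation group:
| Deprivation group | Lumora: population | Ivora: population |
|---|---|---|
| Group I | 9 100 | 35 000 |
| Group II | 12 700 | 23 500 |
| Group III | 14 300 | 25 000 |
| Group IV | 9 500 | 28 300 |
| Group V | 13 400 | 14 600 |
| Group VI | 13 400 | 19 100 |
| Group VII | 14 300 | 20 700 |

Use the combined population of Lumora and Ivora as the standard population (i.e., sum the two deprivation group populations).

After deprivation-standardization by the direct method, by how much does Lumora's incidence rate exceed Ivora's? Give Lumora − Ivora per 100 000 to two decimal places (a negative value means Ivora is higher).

Combined standard total = 252 900; weights = 0.1744, 0.1431, 0.1554, 0.1495, 0.1107, 0.1285, 0.1384.
Lumora: 0.1744×59.1 + 0.1431×67.3 + 0.1554×55.8 + 0.1495×31.9 + 0.1107×29.3 + 0.1285×18.5 + 0.1384×6.4 = 39.8853 per 100 000.
Ivora: 0.1744×54.1 + 0.1431×53.7 + 0.1554×53.8 + 0.1495×37.1 + 0.1107×17.9 + 0.1285×15.3 + 0.1384×6.5 = 35.8735 per 100 000.
Difference = 39.8853 − 35.8735 = 4.0117.

4.01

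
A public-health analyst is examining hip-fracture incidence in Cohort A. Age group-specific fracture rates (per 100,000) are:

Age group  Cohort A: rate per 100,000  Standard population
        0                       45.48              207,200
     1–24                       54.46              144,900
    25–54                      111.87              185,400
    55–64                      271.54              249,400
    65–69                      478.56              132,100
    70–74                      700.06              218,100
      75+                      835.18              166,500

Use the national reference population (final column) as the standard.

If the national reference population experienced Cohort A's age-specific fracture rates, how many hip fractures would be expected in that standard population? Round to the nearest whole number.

4607

Expected hip fractures = Σ (standard pop × age-specific rate ÷ 100,000)
= 207,200×45.48/100,000 + 144,900×54.46/100,000 + 185,400×111.87/100,000 + 249,400×271.54/100,000 + 132,100×478.56/100,000 + 218,100×700.06/100,000 + 166,500×835.18/100,000
= 94.23 + 78.91 + 207.41 + 677.22 + 632.18 + 1526.83 + 1390.57 = 4607.36.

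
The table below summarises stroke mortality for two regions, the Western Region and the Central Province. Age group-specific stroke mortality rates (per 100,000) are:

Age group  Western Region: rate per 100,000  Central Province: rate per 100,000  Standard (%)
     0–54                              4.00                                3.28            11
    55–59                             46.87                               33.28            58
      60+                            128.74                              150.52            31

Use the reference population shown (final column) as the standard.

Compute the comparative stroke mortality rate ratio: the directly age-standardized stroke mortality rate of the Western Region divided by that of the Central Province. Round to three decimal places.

1.018

Standard weights: 0.11, 0.58, 0.31.
The Western Region: 0.1100×4.00 + 0.5800×46.87 + 0.3100×128.74 = 67.5340 per 100,000.
The Central Province: 0.1100×3.28 + 0.5800×33.28 + 0.3100×150.52 = 66.3244 per 100,000.
Ratio = 67.5340 ÷ 66.3244 = 1.01824.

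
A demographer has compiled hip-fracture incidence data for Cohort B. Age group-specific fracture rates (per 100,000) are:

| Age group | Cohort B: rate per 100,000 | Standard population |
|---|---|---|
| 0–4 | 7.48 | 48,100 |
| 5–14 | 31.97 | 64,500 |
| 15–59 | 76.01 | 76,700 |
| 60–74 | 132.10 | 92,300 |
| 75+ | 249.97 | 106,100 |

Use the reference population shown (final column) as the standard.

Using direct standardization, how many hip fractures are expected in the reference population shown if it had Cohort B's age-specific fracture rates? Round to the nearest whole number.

470

Expected hip fractures = Σ (standard pop × age-specific rate ÷ 100,000)
= 48,100×7.48/100,000 + 64,500×31.97/100,000 + 76,700×76.01/100,000 + 92,300×132.10/100,000 + 106,100×249.97/100,000
= 3.60 + 20.62 + 58.30 + 121.93 + 265.22 = 469.66.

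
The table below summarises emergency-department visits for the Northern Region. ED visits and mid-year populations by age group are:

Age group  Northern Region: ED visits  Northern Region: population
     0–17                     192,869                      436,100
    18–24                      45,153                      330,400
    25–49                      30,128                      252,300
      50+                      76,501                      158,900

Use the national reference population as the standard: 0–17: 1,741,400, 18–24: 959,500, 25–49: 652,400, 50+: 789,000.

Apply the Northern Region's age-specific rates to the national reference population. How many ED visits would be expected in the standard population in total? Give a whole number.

Age-specific rates per 1,000 for the Northern Region: 442.259, 136.662, 119.413, 481.441.
Expected ED visits = Σ (standard pop × age-specific rate ÷ 1,000)
= 1,741,400×442.259/1,000 + 959,500×136.662/1,000 + 652,400×119.413/1,000 + 789,000×481.441/1,000
= 770149.22 + 131126.83 + 77905.30 + 379857.07 = 1359038.42.

1359038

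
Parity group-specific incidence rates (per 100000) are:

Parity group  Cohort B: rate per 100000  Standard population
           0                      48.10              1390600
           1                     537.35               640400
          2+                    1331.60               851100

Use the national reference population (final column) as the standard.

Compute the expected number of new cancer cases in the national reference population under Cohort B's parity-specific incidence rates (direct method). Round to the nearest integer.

15443

Expected new cancer cases = Σ (standard pop × parity-specific rate ÷ 100000)
= 1390600×48.10/100000 + 640400×537.35/100000 + 851100×1331.60/100000
= 668.88 + 3441.19 + 11333.25 = 15443.32.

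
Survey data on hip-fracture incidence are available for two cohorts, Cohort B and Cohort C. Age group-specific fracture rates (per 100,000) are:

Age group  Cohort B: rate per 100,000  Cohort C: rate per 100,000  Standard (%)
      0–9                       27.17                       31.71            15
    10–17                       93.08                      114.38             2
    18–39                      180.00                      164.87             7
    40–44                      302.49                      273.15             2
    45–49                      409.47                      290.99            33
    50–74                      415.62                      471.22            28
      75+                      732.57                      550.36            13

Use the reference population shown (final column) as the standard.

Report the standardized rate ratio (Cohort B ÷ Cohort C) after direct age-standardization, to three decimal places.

1.148

Standard weights: 0.15, 0.02, 0.07, 0.02, 0.33, 0.28, 0.13.
Cohort B: 0.1500×27.17 + 0.0200×93.08 + 0.0700×180.00 + 0.0200×302.49 + 0.3300×409.47 + 0.2800×415.62 + 0.1300×732.57 = 371.3197 per 100,000.
Cohort C: 0.1500×31.71 + 0.0200×114.38 + 0.0700×164.87 + 0.0200×273.15 + 0.3300×290.99 + 0.2800×471.22 + 0.1300×550.36 = 323.5631 per 100,000.
Ratio = 371.3197 ÷ 323.5631 = 1.14760.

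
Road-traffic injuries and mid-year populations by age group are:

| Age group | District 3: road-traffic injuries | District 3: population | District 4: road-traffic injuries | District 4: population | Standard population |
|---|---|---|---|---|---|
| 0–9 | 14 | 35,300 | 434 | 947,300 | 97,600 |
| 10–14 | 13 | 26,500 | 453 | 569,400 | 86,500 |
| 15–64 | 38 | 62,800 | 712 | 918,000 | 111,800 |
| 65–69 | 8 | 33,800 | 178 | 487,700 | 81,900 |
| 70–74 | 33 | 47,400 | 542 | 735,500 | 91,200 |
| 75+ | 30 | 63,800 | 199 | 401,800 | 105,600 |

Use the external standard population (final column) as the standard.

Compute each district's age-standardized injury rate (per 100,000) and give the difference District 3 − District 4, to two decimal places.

Age-specific rates per 100,000 for District 3: 39.66, 49.06, 60.51, 23.67, 69.62, 47.02.
For District 4: 45.81, 79.56, 77.56, 36.50, 73.69, 49.53.
Standard total = 574,600; weights = 0.1699, 0.1505, 0.1946, 0.1425, 0.1587, 0.1838.
District 3: 0.1699×39.66 + 0.1505×49.06 + 0.1946×60.51 + 0.1425×23.67 + 0.1587×69.62 + 0.1838×47.02 = 48.9602 per 100,000.
District 4: 0.1699×45.81 + 0.1505×79.56 + 0.1946×77.56 + 0.1425×36.50 + 0.1587×73.69 + 0.1838×49.53 = 60.8498 per 100,000.
Difference = 48.9602 − 60.8498 = -11.8896.

-11.89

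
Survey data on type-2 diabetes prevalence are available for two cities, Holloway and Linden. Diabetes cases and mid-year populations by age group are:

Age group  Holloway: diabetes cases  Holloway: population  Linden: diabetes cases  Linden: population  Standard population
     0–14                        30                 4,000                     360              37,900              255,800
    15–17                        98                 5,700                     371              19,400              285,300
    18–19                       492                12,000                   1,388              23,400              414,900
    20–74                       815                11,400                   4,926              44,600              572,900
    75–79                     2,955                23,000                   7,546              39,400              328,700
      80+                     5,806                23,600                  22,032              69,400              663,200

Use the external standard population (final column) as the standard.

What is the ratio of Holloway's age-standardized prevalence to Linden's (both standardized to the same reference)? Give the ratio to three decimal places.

Age-specific rates per 1,000 for Holloway: 7.500, 17.193, 41.000, 71.491, 128.478, 246.017.
For Linden: 9.499, 19.124, 59.316, 110.448, 191.523, 317.464.
Standard total = 2,520,800; weights = 0.1015, 0.1132, 0.1646, 0.2273, 0.1304, 0.2631.
Holloway: 0.1015×7.500 + 0.1132×17.193 + 0.1646×41.000 + 0.2273×71.491 + 0.1304×128.478 + 0.2631×246.017 = 107.1807 per 1,000.
Linden: 0.1015×9.499 + 0.1132×19.124 + 0.1646×59.316 + 0.2273×110.448 + 0.1304×191.523 + 0.2631×317.464 = 146.4883 per 1,000.
Ratio = 107.1807 ÷ 146.4883 = 0.73167.

0.732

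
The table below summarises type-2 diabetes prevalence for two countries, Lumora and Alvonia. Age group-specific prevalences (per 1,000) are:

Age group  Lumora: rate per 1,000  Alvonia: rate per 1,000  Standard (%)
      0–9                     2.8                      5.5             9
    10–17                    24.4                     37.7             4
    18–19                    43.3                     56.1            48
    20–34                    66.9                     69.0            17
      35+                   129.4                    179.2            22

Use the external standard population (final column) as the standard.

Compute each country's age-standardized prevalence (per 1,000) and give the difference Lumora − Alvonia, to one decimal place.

-18.2

Standard weights: 0.09, 0.04, 0.48, 0.17, 0.22.
Lumora: 0.0900×2.8 + 0.0400×24.4 + 0.4800×43.3 + 0.1700×66.9 + 0.2200×129.4 = 61.8530 per 1,000.
Alvonia: 0.0900×5.5 + 0.0400×37.7 + 0.4800×56.1 + 0.1700×69.0 + 0.2200×179.2 = 80.0850 per 1,000.
Difference = 61.8530 − 80.0850 = -18.2320.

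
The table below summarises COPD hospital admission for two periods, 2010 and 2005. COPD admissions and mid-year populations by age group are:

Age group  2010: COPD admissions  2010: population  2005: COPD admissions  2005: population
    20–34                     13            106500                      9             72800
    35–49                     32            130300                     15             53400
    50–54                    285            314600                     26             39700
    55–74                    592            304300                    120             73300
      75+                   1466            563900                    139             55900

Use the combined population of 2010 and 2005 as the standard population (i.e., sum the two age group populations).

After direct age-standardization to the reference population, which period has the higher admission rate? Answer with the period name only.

Age-specific rates per 10000 for 2010: 1.22, 2.46, 9.06, 19.45, 26.00.
For 2005: 1.24, 2.81, 6.55, 16.37, 24.87.
Combined standard total = 1714700; weights = 0.1046, 0.1071, 0.2066, 0.2202, 0.3615.
2010: 0.1046×1.22 + 0.1071×2.46 + 0.2066×9.06 + 0.2202×19.45 + 0.3615×26.00 = 15.9439 per 10000.
2005: 0.1046×1.24 + 0.1071×2.81 + 0.2066×6.55 + 0.2202×16.37 + 0.3615×24.87 = 14.3766 per 10000.

2010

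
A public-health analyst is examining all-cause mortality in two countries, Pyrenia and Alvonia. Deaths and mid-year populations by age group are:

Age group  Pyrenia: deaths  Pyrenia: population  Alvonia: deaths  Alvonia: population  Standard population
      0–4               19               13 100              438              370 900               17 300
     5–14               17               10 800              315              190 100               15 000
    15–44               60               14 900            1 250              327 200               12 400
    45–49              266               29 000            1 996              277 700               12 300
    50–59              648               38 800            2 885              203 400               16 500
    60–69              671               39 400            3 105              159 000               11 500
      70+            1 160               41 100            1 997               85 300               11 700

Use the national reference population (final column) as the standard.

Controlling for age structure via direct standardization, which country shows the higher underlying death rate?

Pyrenia

Age-specific rates per 100 000 for Pyrenia: 145.04, 157.41, 402.68, 917.24, 1670.10, 1703.05, 2822.38.
For Alvonia: 118.09, 165.70, 382.03, 718.76, 1418.39, 1952.83, 2341.15.
Standard total = 96 700; weights = 0.1789, 0.1551, 0.1282, 0.1272, 0.1706, 0.1189, 0.1210.
Pyrenia: 0.1789×145.04 + 0.1551×157.41 + 0.1282×402.68 + 0.1272×917.24 + 0.1706×1670.10 + 0.1189×1703.05 + 0.1210×2822.38 = 1047.6655 per 100 000.
Alvonia: 0.1789×118.09 + 0.1551×165.70 + 0.1282×382.03 + 0.1272×718.76 + 0.1706×1418.39 + 0.1189×1952.83 + 0.1210×2341.15 = 944.7655 per 100 000.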